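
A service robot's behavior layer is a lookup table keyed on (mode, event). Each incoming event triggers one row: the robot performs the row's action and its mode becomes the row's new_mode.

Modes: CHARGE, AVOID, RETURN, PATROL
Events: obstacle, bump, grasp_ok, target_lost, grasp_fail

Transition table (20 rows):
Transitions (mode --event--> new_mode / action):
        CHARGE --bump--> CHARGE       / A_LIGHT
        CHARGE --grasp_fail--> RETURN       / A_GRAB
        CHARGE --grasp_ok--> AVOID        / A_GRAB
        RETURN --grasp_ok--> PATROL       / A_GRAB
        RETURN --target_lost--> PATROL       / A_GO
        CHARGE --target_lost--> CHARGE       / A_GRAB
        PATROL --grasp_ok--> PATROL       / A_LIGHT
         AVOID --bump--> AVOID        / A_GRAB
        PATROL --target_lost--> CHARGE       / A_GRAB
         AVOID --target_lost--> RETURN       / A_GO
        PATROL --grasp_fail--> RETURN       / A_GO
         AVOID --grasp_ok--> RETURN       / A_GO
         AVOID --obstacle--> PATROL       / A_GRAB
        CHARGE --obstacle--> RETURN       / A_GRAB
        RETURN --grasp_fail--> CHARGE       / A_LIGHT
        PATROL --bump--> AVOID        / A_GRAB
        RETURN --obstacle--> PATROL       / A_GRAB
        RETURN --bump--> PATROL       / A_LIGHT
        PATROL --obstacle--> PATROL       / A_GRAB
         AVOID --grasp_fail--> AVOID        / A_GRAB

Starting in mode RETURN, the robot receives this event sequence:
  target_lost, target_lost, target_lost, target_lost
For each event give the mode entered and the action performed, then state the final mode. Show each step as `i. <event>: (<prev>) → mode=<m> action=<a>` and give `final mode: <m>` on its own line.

final mode: CHARGE

1. target_lost: (RETURN) → mode=PATROL action=A_GO
2. target_lost: (PATROL) → mode=CHARGE action=A_GRAB
3. target_lost: (CHARGE) → mode=CHARGE action=A_GRAB
4. target_lost: (CHARGE) → mode=CHARGE action=A_GRAB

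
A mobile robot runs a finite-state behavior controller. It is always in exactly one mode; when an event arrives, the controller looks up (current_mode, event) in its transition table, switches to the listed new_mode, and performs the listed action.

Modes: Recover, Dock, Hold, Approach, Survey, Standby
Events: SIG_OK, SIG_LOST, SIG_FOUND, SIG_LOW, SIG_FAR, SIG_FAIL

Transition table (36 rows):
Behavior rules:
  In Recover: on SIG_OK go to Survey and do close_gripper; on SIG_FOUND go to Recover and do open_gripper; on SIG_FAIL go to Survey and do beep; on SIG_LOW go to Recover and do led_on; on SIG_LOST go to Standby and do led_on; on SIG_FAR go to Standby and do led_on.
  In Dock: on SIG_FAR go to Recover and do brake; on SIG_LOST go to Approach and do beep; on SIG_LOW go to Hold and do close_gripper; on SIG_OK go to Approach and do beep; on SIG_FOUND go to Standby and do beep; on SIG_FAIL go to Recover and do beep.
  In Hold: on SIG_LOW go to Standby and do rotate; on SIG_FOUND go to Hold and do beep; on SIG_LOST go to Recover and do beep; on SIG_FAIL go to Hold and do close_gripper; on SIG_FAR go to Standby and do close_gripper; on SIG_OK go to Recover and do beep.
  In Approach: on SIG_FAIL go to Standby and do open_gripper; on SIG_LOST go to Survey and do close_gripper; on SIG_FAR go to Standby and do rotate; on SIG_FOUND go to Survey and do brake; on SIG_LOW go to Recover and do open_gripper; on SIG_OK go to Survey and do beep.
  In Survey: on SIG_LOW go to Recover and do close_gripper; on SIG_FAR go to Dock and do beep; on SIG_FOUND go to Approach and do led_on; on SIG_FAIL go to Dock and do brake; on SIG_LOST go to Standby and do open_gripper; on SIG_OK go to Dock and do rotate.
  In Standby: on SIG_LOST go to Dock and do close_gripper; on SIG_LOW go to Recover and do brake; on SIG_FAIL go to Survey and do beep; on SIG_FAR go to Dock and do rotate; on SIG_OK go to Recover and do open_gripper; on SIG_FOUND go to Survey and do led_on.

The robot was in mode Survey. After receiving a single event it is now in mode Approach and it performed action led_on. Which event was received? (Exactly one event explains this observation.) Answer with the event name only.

SIG_FOUND

try SIG_OK: (Survey, SIG_OK) → (Dock, rotate)
try SIG_LOST: (Survey, SIG_LOST) → (Standby, open_gripper)
try SIG_FOUND: (Survey, SIG_FOUND) → (Approach, led_on)  ← matches
try SIG_LOW: (Survey, SIG_LOW) → (Recover, close_gripper)
try SIG_FAR: (Survey, SIG_FAR) → (Dock, beep)
try SIG_FAIL: (Survey, SIG_FAIL) → (Dock, brake)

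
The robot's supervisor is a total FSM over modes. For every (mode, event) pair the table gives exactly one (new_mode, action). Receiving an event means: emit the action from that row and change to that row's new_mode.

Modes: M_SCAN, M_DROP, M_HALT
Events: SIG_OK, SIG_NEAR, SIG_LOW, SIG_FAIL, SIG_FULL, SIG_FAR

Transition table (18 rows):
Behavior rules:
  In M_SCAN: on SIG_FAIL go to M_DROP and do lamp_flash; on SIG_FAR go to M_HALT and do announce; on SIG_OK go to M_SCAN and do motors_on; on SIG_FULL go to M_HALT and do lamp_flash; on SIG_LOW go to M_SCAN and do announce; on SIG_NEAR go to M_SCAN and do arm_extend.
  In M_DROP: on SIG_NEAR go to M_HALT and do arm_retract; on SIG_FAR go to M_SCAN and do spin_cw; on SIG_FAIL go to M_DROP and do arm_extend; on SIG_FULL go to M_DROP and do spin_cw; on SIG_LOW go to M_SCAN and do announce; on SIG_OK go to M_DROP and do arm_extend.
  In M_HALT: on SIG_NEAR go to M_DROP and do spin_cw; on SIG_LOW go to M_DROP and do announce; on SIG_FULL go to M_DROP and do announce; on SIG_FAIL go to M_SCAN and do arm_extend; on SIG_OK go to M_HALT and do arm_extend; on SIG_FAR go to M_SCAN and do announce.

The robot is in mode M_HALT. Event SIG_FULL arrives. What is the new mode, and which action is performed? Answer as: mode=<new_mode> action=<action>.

current mode = M_HALT; filter table to that mode:
  (M_HALT, SIG_NEAR) → (M_DROP, spin_cw)
  (M_HALT, SIG_LOW) → (M_DROP, announce)
  (M_HALT, SIG_FULL) → (M_DROP, announce)  ← event matches
  (M_HALT, SIG_FAIL) → (M_SCAN, arm_extend)
  (M_HALT, SIG_OK) → (M_HALT, arm_extend)
  (M_HALT, SIG_FAR) → (M_SCAN, announce)
event = SIG_FULL selects (M_DROP, announce)

mode=M_DROP action=announce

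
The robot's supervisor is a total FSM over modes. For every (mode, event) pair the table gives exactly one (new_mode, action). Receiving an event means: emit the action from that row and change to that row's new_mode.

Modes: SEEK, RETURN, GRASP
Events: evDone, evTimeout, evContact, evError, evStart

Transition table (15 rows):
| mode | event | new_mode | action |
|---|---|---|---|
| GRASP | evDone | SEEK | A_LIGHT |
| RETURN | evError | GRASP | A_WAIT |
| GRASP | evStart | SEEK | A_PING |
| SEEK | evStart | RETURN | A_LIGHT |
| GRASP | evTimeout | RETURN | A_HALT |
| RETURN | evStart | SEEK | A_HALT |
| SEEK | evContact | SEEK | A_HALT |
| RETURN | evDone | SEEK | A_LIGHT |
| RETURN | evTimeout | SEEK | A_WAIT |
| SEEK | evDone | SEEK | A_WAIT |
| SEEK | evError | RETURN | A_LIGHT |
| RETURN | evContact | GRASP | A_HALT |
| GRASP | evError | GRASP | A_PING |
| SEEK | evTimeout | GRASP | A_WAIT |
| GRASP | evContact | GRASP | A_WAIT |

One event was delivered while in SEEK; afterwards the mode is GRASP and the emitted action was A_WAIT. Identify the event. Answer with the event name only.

try evDone: (SEEK, evDone) → (SEEK, A_WAIT)
try evTimeout: (SEEK, evTimeout) → (GRASP, A_WAIT)  ← matches
try evContact: (SEEK, evContact) → (SEEK, A_HALT)
try evError: (SEEK, evError) → (RETURN, A_LIGHT)
try evStart: (SEEK, evStart) → (RETURN, A_LIGHT)

evTimeout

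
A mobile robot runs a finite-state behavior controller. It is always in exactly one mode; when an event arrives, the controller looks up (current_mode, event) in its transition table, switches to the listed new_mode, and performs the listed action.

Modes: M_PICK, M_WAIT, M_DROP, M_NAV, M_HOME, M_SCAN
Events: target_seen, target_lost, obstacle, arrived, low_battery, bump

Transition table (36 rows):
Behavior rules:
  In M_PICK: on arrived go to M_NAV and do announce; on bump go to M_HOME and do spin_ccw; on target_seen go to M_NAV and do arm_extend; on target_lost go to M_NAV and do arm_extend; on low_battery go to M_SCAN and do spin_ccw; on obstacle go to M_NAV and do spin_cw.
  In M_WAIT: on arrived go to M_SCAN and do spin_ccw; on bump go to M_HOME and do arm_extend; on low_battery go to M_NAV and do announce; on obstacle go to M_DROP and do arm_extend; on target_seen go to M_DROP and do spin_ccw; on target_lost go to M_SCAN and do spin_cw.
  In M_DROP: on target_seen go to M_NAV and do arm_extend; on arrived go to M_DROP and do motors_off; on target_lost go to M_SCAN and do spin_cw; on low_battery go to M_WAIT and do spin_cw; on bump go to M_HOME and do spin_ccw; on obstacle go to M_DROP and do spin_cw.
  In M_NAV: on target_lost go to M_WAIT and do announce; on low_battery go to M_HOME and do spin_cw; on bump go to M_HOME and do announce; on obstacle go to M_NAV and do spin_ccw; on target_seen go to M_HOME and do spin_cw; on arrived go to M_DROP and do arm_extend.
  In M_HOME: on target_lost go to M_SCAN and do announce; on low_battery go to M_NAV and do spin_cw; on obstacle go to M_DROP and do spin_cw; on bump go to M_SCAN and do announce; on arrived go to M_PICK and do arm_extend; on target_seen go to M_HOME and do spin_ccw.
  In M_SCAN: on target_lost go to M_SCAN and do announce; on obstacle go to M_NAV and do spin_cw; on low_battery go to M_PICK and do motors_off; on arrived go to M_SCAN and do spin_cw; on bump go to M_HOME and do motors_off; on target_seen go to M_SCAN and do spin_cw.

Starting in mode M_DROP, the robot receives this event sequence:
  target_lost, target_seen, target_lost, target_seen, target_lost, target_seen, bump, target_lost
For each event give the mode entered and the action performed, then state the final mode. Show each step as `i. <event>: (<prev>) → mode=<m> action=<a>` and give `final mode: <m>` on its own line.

final mode: M_SCAN

1. target_lost: (M_DROP) → mode=M_SCAN action=spin_cw
2. target_seen: (M_SCAN) → mode=M_SCAN action=spin_cw
3. target_lost: (M_SCAN) → mode=M_SCAN action=announce
4. target_seen: (M_SCAN) → mode=M_SCAN action=spin_cw
5. target_lost: (M_SCAN) → mode=M_SCAN action=announce
6. target_seen: (M_SCAN) → mode=M_SCAN action=spin_cw
7. bump: (M_SCAN) → mode=M_HOME action=motors_off
8. target_lost: (M_HOME) → mode=M_SCAN action=announce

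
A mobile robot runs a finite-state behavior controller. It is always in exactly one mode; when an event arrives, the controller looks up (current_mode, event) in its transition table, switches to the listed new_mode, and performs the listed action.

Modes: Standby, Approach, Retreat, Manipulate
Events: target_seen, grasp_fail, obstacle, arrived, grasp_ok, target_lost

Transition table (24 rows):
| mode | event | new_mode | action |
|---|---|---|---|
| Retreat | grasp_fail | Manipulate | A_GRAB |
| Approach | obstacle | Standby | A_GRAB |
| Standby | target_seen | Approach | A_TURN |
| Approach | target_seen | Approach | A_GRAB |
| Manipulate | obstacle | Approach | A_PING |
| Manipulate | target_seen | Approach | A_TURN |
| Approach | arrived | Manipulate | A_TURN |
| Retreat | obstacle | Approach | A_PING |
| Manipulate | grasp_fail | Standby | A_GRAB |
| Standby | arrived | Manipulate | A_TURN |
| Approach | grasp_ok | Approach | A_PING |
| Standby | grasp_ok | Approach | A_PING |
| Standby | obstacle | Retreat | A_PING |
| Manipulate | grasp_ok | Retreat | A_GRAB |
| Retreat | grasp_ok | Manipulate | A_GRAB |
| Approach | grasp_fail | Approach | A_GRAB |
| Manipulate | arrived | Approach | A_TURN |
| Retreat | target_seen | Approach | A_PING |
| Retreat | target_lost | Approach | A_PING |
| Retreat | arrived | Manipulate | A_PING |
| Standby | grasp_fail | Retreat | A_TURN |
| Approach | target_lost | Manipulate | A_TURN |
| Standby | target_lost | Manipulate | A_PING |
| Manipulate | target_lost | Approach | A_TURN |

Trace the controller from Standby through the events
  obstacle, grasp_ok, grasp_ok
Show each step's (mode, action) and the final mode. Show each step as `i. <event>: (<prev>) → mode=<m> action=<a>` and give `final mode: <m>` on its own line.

final mode: Retreat

1. obstacle: (Standby) → mode=Retreat action=A_PING
2. grasp_ok: (Retreat) → mode=Manipulate action=A_GRAB
3. grasp_ok: (Manipulate) → mode=Retreat action=A_GRAB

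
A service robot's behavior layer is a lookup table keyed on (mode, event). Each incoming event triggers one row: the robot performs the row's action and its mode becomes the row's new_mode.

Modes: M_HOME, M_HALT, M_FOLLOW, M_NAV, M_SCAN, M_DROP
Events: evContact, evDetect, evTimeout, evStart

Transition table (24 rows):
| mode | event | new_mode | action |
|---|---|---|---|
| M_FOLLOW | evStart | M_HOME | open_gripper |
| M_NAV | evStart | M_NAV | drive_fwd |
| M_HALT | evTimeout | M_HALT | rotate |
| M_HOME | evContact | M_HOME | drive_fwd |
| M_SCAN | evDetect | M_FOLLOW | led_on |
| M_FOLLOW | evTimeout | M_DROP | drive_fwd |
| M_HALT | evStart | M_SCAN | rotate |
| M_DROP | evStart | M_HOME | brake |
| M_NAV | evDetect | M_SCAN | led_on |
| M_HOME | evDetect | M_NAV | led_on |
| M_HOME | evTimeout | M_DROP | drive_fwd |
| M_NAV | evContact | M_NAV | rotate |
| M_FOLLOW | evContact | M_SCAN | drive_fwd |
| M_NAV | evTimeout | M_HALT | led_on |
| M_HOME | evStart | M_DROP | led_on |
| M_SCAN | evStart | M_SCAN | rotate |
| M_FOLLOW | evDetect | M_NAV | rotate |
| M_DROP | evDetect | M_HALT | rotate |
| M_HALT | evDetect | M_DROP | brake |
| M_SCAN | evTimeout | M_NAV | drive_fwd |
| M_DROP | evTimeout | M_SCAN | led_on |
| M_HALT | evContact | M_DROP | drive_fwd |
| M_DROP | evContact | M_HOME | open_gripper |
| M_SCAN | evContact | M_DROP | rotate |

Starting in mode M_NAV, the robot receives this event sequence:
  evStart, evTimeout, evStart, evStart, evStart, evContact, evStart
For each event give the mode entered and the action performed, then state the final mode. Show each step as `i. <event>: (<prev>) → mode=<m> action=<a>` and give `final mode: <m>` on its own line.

1. evStart: (M_NAV) → mode=M_NAV action=drive_fwd
2. evTimeout: (M_NAV) → mode=M_HALT action=led_on
3. evStart: (M_HALT) → mode=M_SCAN action=rotate
4. evStart: (M_SCAN) → mode=M_SCAN action=rotate
5. evStart: (M_SCAN) → mode=M_SCAN action=rotate
6. evContact: (M_SCAN) → mode=M_DROP action=rotate
7. evStart: (M_DROP) → mode=M_HOME action=brake

final mode: M_HOME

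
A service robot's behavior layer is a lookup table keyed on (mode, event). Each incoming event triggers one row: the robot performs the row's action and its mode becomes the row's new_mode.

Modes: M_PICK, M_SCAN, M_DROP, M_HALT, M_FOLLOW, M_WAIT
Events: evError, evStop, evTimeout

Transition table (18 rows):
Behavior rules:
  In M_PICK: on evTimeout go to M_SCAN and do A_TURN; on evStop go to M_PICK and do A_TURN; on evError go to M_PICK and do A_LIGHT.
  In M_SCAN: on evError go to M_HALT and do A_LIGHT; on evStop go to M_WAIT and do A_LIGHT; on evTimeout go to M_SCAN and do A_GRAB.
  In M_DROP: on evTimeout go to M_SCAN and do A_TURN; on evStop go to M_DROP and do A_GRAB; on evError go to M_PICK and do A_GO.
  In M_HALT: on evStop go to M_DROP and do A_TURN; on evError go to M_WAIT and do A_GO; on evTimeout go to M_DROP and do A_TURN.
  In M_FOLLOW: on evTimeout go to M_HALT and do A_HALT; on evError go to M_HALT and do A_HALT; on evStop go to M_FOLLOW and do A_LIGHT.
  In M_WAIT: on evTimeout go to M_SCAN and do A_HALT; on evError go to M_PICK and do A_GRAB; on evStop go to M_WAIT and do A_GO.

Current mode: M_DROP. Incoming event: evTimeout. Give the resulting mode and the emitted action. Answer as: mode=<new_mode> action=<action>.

mode=M_SCAN action=A_TURN

current mode = M_DROP; filter table to that mode:
  (M_DROP, evTimeout) → (M_SCAN, A_TURN)  ← event matches
  (M_DROP, evStop) → (M_DROP, A_GRAB)
  (M_DROP, evError) → (M_PICK, A_GO)
event = evTimeout selects (M_SCAN, A_TURN)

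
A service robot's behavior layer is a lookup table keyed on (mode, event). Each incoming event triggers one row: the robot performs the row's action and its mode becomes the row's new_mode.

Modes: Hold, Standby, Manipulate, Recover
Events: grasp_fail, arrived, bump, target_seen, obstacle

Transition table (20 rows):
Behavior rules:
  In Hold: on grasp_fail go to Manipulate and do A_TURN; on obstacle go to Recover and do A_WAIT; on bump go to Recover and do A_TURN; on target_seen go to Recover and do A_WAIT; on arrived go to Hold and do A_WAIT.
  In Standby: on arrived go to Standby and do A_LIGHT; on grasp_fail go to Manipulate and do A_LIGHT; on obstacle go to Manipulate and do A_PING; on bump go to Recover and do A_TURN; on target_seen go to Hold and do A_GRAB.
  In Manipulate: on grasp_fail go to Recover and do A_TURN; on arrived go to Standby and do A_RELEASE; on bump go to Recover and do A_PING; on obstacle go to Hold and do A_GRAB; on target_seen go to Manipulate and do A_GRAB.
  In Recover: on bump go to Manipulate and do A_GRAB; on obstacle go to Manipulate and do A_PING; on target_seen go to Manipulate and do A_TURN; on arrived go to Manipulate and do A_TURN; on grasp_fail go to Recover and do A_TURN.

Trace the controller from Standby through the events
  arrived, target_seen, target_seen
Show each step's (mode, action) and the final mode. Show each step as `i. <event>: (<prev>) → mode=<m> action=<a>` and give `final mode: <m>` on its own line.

final mode: Recover

1. arrived: (Standby) → mode=Standby action=A_LIGHT
2. target_seen: (Standby) → mode=Hold action=A_GRAB
3. target_seen: (Hold) → mode=Recover action=A_WAIT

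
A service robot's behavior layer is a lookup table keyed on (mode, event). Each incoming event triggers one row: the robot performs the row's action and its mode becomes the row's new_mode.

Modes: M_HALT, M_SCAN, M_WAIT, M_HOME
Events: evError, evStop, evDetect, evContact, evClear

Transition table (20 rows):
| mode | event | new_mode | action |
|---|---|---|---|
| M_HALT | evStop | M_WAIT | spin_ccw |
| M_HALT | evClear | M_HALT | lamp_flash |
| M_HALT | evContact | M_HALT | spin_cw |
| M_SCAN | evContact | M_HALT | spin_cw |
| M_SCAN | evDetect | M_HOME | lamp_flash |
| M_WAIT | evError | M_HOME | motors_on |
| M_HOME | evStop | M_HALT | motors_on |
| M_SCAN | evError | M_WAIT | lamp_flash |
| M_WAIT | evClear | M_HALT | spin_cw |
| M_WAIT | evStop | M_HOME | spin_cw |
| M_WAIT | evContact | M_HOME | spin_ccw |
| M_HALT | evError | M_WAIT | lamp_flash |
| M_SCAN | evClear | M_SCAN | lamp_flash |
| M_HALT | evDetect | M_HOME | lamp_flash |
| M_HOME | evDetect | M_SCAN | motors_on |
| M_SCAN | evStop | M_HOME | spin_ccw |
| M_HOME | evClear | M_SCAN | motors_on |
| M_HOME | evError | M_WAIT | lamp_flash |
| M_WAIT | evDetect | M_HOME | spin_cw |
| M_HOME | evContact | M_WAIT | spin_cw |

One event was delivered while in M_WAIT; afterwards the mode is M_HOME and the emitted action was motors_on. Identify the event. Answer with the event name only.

try evError: (M_WAIT, evError) → (M_HOME, motors_on)  ← matches
try evStop: (M_WAIT, evStop) → (M_HOME, spin_cw)
try evDetect: (M_WAIT, evDetect) → (M_HOME, spin_cw)
try evContact: (M_WAIT, evContact) → (M_HOME, spin_ccw)
try evClear: (M_WAIT, evClear) → (M_HALT, spin_cw)

evError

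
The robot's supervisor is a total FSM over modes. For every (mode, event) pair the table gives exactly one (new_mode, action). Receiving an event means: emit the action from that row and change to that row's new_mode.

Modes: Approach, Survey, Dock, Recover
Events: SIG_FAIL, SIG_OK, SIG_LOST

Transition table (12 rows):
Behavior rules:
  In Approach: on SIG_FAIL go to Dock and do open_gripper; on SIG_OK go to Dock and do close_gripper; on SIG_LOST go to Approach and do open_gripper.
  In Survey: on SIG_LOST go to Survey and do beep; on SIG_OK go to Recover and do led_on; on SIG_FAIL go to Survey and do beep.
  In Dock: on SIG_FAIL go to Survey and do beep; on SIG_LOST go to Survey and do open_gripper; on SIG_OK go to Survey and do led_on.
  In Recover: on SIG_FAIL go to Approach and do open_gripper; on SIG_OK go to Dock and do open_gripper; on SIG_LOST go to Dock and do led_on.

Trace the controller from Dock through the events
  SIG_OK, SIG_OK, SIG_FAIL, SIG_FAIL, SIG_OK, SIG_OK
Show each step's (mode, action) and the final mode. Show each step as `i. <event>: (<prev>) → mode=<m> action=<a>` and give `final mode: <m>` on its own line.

final mode: Recover

1. SIG_OK: (Dock) → mode=Survey action=led_on
2. SIG_OK: (Survey) → mode=Recover action=led_on
3. SIG_FAIL: (Recover) → mode=Approach action=open_gripper
4. SIG_FAIL: (Approach) → mode=Dock action=open_gripper
5. SIG_OK: (Dock) → mode=Survey action=led_on
6. SIG_OK: (Survey) → mode=Recover action=led_on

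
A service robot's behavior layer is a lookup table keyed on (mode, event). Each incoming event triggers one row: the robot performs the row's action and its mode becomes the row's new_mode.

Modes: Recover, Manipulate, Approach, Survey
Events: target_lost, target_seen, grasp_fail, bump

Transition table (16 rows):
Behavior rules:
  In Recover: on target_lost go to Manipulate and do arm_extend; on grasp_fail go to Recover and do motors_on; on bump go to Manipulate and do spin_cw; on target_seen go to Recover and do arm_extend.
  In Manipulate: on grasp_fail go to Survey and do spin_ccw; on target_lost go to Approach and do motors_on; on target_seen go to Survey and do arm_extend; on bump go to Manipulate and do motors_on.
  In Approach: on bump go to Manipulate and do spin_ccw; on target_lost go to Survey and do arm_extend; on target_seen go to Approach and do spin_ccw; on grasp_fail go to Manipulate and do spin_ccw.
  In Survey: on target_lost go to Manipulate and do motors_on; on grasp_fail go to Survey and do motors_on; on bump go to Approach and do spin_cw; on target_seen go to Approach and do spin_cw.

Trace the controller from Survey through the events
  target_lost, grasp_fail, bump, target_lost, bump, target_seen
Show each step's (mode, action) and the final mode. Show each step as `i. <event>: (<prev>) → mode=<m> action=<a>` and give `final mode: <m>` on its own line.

final mode: Approach

1. target_lost: (Survey) → mode=Manipulate action=motors_on
2. grasp_fail: (Manipulate) → mode=Survey action=spin_ccw
3. bump: (Survey) → mode=Approach action=spin_cw
4. target_lost: (Approach) → mode=Survey action=arm_extend
5. bump: (Survey) → mode=Approach action=spin_cw
6. target_seen: (Approach) → mode=Approach action=spin_ccw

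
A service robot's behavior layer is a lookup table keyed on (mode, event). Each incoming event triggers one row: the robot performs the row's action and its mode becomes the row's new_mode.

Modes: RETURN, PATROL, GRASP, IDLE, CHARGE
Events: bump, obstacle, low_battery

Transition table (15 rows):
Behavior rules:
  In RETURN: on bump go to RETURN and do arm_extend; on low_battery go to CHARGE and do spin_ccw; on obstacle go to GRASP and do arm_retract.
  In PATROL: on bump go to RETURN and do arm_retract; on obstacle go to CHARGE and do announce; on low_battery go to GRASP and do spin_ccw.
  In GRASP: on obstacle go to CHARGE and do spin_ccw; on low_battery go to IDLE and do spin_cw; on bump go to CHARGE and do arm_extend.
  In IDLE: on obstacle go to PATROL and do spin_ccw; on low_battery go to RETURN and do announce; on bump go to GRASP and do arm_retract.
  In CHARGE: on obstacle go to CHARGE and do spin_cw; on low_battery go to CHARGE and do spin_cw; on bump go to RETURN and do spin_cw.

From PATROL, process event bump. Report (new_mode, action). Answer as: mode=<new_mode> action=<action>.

current mode = PATROL; filter table to that mode:
  (PATROL, bump) → (RETURN, arm_retract)  ← event matches
  (PATROL, obstacle) → (CHARGE, announce)
  (PATROL, low_battery) → (GRASP, spin_ccw)
event = bump selects (RETURN, arm_retract)

mode=RETURN action=arm_retract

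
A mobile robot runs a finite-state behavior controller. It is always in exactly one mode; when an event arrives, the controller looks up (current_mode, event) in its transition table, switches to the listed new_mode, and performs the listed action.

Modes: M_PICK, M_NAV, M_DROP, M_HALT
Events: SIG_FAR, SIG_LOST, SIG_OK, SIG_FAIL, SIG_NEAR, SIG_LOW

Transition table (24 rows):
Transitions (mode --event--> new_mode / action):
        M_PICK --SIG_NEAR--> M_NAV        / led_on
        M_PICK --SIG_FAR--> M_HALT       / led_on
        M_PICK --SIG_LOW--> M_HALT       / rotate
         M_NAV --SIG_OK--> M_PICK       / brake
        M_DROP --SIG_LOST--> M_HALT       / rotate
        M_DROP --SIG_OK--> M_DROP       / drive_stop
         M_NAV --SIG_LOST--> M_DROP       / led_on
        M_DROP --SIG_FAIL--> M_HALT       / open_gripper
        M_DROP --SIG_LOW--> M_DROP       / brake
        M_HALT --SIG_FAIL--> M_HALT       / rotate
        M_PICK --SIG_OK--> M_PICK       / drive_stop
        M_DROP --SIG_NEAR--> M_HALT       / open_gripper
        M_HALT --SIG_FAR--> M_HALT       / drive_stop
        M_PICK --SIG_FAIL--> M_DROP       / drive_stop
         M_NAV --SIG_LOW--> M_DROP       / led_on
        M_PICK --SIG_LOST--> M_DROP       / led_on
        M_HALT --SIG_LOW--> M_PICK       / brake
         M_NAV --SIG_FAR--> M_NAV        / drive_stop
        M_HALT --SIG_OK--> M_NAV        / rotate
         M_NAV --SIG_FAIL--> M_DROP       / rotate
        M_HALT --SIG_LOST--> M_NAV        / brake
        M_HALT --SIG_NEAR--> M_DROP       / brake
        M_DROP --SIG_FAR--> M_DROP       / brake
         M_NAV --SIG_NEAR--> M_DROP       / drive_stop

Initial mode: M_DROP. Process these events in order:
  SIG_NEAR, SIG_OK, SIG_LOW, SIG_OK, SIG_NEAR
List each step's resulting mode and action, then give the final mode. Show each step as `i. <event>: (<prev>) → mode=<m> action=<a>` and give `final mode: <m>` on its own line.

final mode: M_HALT

1. SIG_NEAR: (M_DROP) → mode=M_HALT action=open_gripper
2. SIG_OK: (M_HALT) → mode=M_NAV action=rotate
3. SIG_LOW: (M_NAV) → mode=M_DROP action=led_on
4. SIG_OK: (M_DROP) → mode=M_DROP action=drive_stop
5. SIG_NEAR: (M_DROP) → mode=M_HALT action=open_gripper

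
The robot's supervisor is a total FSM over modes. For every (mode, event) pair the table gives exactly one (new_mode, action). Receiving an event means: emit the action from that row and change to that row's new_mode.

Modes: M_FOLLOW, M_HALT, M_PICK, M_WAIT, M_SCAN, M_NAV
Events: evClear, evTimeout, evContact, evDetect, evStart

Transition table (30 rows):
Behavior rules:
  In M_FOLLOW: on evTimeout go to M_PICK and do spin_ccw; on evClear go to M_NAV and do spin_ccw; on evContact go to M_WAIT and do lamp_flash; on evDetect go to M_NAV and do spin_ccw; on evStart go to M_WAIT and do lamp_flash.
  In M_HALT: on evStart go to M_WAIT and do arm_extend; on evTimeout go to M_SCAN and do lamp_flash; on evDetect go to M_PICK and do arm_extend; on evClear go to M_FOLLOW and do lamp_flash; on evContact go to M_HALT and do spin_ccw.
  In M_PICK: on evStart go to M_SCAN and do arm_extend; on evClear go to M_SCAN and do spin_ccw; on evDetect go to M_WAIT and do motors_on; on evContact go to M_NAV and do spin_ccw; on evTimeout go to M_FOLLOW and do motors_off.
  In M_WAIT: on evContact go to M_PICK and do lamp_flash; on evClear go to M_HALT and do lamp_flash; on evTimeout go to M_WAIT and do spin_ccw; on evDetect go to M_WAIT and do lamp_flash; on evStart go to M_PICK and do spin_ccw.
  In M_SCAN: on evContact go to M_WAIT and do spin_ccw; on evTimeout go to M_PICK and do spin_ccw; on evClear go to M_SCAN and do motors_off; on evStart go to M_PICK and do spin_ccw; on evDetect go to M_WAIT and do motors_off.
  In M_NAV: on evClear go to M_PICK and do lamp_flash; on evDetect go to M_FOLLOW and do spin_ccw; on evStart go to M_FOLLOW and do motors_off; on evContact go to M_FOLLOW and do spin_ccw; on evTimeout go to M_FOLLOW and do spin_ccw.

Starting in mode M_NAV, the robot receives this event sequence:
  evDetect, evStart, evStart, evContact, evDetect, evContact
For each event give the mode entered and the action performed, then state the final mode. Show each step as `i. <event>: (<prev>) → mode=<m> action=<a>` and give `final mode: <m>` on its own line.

final mode: M_WAIT

1. evDetect: (M_NAV) → mode=M_FOLLOW action=spin_ccw
2. evStart: (M_FOLLOW) → mode=M_WAIT action=lamp_flash
3. evStart: (M_WAIT) → mode=M_PICK action=spin_ccw
4. evContact: (M_PICK) → mode=M_NAV action=spin_ccw
5. evDetect: (M_NAV) → mode=M_FOLLOW action=spin_ccw
6. evContact: (M_FOLLOW) → mode=M_WAIT action=lamp_flash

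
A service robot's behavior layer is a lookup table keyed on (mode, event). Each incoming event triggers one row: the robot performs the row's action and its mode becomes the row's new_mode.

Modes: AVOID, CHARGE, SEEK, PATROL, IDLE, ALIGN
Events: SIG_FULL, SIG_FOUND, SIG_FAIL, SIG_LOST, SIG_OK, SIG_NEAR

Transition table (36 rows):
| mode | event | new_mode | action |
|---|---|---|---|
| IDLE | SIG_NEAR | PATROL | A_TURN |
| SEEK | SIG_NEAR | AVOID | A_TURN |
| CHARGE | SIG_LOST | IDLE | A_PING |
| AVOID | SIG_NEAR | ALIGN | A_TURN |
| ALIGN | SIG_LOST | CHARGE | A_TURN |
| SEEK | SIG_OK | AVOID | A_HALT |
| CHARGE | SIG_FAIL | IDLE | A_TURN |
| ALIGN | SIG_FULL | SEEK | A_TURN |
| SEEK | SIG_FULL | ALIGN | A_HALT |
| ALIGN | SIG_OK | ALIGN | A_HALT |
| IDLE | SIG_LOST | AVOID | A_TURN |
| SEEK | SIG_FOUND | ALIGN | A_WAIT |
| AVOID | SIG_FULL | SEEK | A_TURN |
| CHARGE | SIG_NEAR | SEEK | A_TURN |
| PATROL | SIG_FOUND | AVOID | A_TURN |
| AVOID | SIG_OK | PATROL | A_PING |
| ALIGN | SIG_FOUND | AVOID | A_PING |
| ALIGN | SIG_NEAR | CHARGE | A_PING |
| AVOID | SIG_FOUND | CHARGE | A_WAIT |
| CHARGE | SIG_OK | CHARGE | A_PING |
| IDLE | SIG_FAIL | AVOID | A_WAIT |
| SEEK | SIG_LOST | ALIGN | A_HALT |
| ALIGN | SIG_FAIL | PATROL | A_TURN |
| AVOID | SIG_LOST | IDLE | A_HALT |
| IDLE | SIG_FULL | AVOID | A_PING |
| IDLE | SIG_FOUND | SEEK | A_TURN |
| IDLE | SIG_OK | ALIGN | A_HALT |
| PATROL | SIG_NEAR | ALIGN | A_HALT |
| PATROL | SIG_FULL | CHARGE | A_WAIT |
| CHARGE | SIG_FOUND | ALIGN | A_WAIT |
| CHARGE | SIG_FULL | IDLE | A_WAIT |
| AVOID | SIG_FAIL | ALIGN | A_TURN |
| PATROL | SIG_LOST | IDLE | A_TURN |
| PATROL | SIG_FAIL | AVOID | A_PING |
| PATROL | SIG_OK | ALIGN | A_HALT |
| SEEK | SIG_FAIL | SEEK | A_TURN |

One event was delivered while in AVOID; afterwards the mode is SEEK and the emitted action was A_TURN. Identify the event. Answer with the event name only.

try SIG_FULL: (AVOID, SIG_FULL) → (SEEK, A_TURN)  ← matches
try SIG_FOUND: (AVOID, SIG_FOUND) → (CHARGE, A_WAIT)
try SIG_FAIL: (AVOID, SIG_FAIL) → (ALIGN, A_TURN)
try SIG_LOST: (AVOID, SIG_LOST) → (IDLE, A_HALT)
try SIG_OK: (AVOID, SIG_OK) → (PATROL, A_PING)
try SIG_NEAR: (AVOID, SIG_NEAR) → (ALIGN, A_TURN)

SIG_FULL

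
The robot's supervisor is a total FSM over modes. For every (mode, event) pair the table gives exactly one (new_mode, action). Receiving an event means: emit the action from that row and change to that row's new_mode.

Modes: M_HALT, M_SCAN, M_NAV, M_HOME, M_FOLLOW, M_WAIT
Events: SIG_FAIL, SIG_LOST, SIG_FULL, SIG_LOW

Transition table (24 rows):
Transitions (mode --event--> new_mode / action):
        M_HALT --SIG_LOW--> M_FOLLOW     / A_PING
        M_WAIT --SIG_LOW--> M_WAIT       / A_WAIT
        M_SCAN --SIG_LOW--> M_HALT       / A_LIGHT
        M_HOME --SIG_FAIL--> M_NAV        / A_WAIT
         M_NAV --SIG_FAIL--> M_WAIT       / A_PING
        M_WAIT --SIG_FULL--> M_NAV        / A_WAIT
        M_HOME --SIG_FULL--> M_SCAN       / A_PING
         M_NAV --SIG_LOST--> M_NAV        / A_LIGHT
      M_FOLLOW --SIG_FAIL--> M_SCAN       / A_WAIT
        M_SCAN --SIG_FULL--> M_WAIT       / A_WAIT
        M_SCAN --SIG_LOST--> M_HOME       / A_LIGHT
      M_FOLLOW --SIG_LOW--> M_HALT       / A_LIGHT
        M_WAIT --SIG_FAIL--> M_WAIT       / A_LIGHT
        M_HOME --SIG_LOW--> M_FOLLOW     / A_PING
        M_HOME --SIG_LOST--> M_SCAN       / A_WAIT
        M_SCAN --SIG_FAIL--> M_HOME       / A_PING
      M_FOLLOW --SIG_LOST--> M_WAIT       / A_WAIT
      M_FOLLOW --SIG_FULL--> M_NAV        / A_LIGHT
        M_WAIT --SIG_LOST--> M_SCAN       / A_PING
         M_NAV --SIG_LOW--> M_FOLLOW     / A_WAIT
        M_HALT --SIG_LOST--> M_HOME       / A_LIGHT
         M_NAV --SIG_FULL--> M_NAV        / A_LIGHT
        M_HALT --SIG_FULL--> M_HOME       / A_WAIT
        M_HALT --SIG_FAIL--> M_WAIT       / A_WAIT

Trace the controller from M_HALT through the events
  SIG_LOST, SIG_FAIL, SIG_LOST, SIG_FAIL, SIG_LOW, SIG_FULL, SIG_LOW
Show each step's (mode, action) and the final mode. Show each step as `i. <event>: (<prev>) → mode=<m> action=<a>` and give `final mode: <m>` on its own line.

final mode: M_FOLLOW

1. SIG_LOST: (M_HALT) → mode=M_HOME action=A_LIGHT
2. SIG_FAIL: (M_HOME) → mode=M_NAV action=A_WAIT
3. SIG_LOST: (M_NAV) → mode=M_NAV action=A_LIGHT
4. SIG_FAIL: (M_NAV) → mode=M_WAIT action=A_PING
5. SIG_LOW: (M_WAIT) → mode=M_WAIT action=A_WAIT
6. SIG_FULL: (M_WAIT) → mode=M_NAV action=A_WAIT
7. SIG_LOW: (M_NAV) → mode=M_FOLLOW action=A_WAIT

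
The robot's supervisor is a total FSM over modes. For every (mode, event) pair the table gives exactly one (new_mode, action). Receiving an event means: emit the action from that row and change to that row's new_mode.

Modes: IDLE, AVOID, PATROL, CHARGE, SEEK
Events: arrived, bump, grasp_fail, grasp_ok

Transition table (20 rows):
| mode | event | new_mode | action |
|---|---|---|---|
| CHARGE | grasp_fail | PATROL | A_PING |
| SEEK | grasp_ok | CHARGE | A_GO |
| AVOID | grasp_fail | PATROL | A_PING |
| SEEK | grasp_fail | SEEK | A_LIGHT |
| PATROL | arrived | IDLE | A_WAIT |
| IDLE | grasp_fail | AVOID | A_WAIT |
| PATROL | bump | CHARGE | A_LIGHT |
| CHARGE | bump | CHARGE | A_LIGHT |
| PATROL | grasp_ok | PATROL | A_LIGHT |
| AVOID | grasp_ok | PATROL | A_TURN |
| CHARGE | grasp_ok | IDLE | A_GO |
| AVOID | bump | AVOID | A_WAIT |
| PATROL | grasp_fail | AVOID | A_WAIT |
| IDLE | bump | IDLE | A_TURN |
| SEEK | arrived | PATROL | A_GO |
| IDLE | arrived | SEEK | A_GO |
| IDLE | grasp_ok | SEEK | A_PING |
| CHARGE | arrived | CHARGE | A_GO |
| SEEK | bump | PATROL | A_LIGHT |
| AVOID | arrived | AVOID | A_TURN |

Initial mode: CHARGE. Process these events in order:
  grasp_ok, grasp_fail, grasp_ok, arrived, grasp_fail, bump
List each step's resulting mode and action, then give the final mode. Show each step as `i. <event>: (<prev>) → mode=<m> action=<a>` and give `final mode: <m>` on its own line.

1. grasp_ok: (CHARGE) → mode=IDLE action=A_GO
2. grasp_fail: (IDLE) → mode=AVOID action=A_WAIT
3. grasp_ok: (AVOID) → mode=PATROL action=A_TURN
4. arrived: (PATROL) → mode=IDLE action=A_WAIT
5. grasp_fail: (IDLE) → mode=AVOID action=A_WAIT
6. bump: (AVOID) → mode=AVOID action=A_WAIT

final mode: AVOID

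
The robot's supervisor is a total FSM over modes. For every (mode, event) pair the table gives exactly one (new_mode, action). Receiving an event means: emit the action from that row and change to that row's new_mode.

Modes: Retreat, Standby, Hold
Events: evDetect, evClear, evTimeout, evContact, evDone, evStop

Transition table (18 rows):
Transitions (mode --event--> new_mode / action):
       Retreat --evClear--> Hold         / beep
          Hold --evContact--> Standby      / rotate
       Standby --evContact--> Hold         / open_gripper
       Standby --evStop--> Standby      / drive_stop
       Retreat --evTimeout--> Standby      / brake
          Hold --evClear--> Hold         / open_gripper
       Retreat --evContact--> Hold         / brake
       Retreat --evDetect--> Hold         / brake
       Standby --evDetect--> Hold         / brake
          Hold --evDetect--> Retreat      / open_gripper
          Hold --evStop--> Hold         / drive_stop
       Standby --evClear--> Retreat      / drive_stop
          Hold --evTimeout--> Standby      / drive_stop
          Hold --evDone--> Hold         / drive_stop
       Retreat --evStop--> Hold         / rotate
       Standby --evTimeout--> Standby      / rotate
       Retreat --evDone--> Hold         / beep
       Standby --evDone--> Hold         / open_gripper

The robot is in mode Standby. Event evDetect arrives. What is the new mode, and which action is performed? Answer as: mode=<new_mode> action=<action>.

mode=Hold action=brake

current mode = Standby; filter table to that mode:
  (Standby, evContact) → (Hold, open_gripper)
  (Standby, evStop) → (Standby, drive_stop)
  (Standby, evDetect) → (Hold, brake)  ← event matches
  (Standby, evClear) → (Retreat, drive_stop)
  (Standby, evTimeout) → (Standby, rotate)
  (Standby, evDone) → (Hold, open_gripper)
event = evDetect selects (Hold, brake)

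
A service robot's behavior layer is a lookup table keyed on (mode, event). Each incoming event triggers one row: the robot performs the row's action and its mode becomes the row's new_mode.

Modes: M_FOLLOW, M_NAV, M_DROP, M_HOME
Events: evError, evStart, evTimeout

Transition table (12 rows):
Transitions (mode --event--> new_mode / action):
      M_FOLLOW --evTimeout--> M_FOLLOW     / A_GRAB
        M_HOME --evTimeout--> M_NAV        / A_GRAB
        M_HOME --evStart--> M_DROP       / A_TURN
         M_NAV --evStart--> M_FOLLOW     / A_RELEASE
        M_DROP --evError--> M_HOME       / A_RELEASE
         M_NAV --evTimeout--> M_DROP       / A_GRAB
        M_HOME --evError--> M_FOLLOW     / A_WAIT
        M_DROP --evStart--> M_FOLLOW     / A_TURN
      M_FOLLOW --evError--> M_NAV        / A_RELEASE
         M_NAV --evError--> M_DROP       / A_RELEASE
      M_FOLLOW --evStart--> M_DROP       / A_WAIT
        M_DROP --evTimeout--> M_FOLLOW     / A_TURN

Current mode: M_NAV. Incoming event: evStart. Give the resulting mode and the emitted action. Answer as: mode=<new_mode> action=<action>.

mode=M_FOLLOW action=A_RELEASE

current mode = M_NAV; filter table to that mode:
  (M_NAV, evStart) → (M_FOLLOW, A_RELEASE)  ← event matches
  (M_NAV, evTimeout) → (M_DROP, A_GRAB)
  (M_NAV, evError) → (M_DROP, A_RELEASE)
event = evStart selects (M_FOLLOW, A_RELEASE)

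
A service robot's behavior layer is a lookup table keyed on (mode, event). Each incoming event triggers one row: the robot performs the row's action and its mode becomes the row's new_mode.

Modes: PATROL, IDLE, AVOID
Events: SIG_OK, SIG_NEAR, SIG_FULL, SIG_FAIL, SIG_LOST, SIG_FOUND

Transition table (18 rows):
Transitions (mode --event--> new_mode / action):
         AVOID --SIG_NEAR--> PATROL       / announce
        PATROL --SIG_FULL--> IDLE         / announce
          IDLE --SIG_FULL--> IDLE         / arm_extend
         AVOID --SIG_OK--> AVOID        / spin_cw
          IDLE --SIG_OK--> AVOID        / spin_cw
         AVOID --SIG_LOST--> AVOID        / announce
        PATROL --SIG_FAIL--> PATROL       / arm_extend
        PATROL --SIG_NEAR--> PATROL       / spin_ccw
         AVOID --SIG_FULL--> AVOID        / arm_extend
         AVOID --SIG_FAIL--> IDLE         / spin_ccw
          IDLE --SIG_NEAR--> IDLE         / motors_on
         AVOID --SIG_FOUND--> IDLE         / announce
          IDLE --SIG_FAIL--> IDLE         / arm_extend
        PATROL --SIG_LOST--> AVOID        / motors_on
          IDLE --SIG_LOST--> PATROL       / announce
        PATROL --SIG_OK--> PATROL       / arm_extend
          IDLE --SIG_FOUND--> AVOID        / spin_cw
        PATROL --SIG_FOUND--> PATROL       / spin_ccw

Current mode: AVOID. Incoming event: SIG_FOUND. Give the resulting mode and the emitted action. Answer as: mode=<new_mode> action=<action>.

current mode = AVOID; filter table to that mode:
  (AVOID, SIG_NEAR) → (PATROL, announce)
  (AVOID, SIG_OK) → (AVOID, spin_cw)
  (AVOID, SIG_LOST) → (AVOID, announce)
  (AVOID, SIG_FULL) → (AVOID, arm_extend)
  (AVOID, SIG_FAIL) → (IDLE, spin_ccw)
  (AVOID, SIG_FOUND) → (IDLE, announce)  ← event matches
event = SIG_FOUND selects (IDLE, announce)

mode=IDLE action=announce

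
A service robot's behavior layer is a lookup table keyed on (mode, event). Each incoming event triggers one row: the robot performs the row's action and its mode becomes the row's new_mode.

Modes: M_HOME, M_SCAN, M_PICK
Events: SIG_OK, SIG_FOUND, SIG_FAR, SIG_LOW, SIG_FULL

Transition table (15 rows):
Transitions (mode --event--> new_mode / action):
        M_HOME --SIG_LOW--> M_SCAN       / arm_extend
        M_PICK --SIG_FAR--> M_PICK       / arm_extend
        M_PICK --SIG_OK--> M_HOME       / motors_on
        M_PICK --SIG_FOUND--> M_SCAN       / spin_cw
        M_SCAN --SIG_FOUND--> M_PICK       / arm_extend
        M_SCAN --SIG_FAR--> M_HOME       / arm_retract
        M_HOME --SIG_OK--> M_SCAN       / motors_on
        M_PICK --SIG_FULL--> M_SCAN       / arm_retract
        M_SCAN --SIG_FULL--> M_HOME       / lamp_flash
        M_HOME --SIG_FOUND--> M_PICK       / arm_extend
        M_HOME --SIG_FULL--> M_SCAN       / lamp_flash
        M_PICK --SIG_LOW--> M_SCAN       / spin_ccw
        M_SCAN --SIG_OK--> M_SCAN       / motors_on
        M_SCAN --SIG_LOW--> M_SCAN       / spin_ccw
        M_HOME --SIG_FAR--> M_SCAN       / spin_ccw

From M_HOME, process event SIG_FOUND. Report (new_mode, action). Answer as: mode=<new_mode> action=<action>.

current mode = M_HOME; filter table to that mode:
  (M_HOME, SIG_LOW) → (M_SCAN, arm_extend)
  (M_HOME, SIG_OK) → (M_SCAN, motors_on)
  (M_HOME, SIG_FOUND) → (M_PICK, arm_extend)  ← event matches
  (M_HOME, SIG_FULL) → (M_SCAN, lamp_flash)
  (M_HOME, SIG_FAR) → (M_SCAN, spin_ccw)
event = SIG_FOUND selects (M_PICK, arm_extend)

mode=M_PICK action=arm_extend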